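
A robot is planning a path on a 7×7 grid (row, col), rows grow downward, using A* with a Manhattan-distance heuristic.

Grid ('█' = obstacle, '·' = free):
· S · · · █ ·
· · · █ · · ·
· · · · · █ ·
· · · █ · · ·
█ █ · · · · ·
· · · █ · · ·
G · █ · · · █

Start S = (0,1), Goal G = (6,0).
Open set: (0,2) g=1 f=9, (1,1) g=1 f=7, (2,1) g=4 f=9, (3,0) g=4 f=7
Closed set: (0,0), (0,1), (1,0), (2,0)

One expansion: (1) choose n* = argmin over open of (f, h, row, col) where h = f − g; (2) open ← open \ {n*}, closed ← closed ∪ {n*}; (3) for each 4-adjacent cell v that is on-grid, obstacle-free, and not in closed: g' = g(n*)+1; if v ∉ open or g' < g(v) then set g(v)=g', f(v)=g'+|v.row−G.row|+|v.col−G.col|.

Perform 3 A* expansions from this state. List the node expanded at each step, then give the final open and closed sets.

step 1: expand (3,0) (f=7, h=3) → closed; open now [(0,2) g=1 f=9, (1,1) g=1 f=7, (2,1) g=4 f=9, (3,1) g=5 f=9]
step 2: expand (1,1) (f=7, h=6) → closed; open now [(0,2) g=1 f=9, (1,2) g=2 f=9, (2,1) g=2 f=7, (3,1) g=5 f=9]
step 3: expand (2,1) (f=7, h=5) → closed; open now [(0,2) g=1 f=9, (1,2) g=2 f=9, (2,2) g=3 f=9, (3,1) g=3 f=7]

order=[(3,0) → (1,1) → (2,1)]; open=[(0,2) g=1 f=9, (1,2) g=2 f=9, (2,2) g=3 f=9, (3,1) g=3 f=7]; closed=[(0,0), (0,1), (1,0), (1,1), (2,0), (2,1), (3,0)]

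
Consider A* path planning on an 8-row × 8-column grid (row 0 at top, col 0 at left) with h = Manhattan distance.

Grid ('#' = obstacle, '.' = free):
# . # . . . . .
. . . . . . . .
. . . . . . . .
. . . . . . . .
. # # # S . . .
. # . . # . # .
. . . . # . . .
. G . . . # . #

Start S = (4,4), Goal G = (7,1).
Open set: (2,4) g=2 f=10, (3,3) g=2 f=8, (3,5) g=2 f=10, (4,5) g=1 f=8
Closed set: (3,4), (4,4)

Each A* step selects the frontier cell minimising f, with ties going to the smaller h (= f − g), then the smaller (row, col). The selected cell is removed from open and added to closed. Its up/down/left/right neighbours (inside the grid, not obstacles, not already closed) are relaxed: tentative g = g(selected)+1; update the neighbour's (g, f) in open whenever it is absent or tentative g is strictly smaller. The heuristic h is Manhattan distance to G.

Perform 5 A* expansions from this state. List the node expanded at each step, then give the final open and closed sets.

step 1: expand (3,3) (f=8, h=6) → closed; open now [(2,3) g=3 f=10, (2,4) g=2 f=10, (3,2) g=3 f=8, (3,5) g=2 f=10, (4,5) g=1 f=8]
step 2: expand (3,2) (f=8, h=5) → closed; open now [(2,2) g=4 f=10, (2,3) g=3 f=10, (2,4) g=2 f=10, (3,1) g=4 f=8, (3,5) g=2 f=10, (4,5) g=1 f=8]
step 3: expand (3,1) (f=8, h=4) → closed; open now [(2,1) g=5 f=10, (2,2) g=4 f=10, (2,3) g=3 f=10, (2,4) g=2 f=10, (3,0) g=5 f=10, (3,5) g=2 f=10, (4,5) g=1 f=8]
step 4: expand (4,5) (f=8, h=7) → closed; open now [(2,1) g=5 f=10, (2,2) g=4 f=10, (2,3) g=3 f=10, (2,4) g=2 f=10, (3,0) g=5 f=10, (3,5) g=2 f=10, (4,6) g=2 f=10, (5,5) g=2 f=8]
step 5: expand (5,5) (f=8, h=6) → closed; open now [(2,1) g=5 f=10, (2,2) g=4 f=10, (2,3) g=3 f=10, (2,4) g=2 f=10, (3,0) g=5 f=10, (3,5) g=2 f=10, (4,6) g=2 f=10, (6,5) g=3 f=8]

order=[(3,3) → (3,2) → (3,1) → (4,5) → (5,5)]; open=[(2,1) g=5 f=10, (2,2) g=4 f=10, (2,3) g=3 f=10, (2,4) g=2 f=10, (3,0) g=5 f=10, (3,5) g=2 f=10, (4,6) g=2 f=10, (6,5) g=3 f=8]; closed=[(3,1), (3,2), (3,3), (3,4), (4,4), (4,5), (5,5)]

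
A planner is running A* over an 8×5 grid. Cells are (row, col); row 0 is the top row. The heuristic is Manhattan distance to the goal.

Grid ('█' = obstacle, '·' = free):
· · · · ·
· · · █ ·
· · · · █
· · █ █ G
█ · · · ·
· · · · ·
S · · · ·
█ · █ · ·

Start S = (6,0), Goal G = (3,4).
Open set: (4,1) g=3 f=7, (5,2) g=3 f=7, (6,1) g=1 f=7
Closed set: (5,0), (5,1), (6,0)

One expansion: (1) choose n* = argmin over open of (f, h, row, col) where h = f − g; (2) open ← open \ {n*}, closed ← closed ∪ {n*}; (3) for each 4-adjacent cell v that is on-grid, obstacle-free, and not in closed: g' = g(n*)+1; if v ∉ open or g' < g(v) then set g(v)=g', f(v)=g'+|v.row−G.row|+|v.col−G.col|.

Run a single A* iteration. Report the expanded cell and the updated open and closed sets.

step 1: expand (4,1) (f=7, h=4) → closed; open now [(3,1) g=4 f=7, (4,2) g=4 f=7, (5,2) g=3 f=7, (6,1) g=1 f=7]

expanded=(4,1); open=[(3,1) g=4 f=7, (4,2) g=4 f=7, (5,2) g=3 f=7, (6,1) g=1 f=7]; closed=[(4,1), (5,0), (5,1), (6,0)]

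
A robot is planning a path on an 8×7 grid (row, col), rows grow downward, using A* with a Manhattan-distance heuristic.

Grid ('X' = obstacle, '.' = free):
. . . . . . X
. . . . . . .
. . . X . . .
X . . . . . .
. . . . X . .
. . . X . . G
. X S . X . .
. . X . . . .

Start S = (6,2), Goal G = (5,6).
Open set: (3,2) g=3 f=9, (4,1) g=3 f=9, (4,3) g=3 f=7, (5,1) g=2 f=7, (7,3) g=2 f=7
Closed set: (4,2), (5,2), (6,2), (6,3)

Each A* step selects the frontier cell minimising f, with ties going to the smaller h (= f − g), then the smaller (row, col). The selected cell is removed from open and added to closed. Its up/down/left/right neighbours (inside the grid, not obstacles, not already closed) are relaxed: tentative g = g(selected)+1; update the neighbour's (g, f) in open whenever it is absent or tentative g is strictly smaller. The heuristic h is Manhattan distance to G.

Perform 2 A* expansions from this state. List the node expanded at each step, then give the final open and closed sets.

order=[(4,3) → (5,1)]; open=[(3,2) g=3 f=9, (3,3) g=4 f=9, (4,1) g=3 f=9, (5,0) g=3 f=9, (7,3) g=2 f=7]; closed=[(4,2), (4,3), (5,1), (5,2), (6,2), (6,3)]

step 1: expand (4,3) (f=7, h=4) → closed; open now [(3,2) g=3 f=9, (3,3) g=4 f=9, (4,1) g=3 f=9, (5,1) g=2 f=7, (7,3) g=2 f=7]
step 2: expand (5,1) (f=7, h=5) → closed; open now [(3,2) g=3 f=9, (3,3) g=4 f=9, (4,1) g=3 f=9, (5,0) g=3 f=9, (7,3) g=2 f=7]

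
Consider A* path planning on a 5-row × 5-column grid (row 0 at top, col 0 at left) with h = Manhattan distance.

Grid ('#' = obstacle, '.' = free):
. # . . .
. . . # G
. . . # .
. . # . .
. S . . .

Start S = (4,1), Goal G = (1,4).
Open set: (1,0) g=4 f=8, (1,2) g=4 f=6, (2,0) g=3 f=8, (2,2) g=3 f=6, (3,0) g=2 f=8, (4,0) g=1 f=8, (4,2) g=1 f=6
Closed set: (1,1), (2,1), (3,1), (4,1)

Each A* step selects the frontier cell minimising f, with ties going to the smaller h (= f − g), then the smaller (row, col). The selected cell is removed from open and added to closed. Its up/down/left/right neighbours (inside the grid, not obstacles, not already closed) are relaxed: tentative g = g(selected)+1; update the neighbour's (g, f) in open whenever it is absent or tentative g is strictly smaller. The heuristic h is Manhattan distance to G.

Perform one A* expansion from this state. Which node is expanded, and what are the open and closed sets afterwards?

expanded=(1,2); open=[(0,2) g=5 f=8, (1,0) g=4 f=8, (2,0) g=3 f=8, (2,2) g=3 f=6, (3,0) g=2 f=8, (4,0) g=1 f=8, (4,2) g=1 f=6]; closed=[(1,1), (1,2), (2,1), (3,1), (4,1)]

step 1: expand (1,2) (f=6, h=2) → closed; open now [(0,2) g=5 f=8, (1,0) g=4 f=8, (2,0) g=3 f=8, (2,2) g=3 f=6, (3,0) g=2 f=8, (4,0) g=1 f=8, (4,2) g=1 f=6]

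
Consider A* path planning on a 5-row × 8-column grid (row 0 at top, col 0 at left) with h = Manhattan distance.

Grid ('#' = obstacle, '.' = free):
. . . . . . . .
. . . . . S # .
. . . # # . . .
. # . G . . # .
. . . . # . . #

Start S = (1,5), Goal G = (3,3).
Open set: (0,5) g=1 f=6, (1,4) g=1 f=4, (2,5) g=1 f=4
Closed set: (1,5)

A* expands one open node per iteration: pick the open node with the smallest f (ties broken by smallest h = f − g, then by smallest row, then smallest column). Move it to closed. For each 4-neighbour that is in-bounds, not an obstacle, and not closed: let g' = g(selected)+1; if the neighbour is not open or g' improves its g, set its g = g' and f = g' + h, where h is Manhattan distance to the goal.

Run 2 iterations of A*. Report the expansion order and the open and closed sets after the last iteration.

order=[(1,4) → (1,3)]; open=[(0,3) g=3 f=6, (0,4) g=2 f=6, (0,5) g=1 f=6, (1,2) g=3 f=6, (2,5) g=1 f=4]; closed=[(1,3), (1,4), (1,5)]

step 1: expand (1,4) (f=4, h=3) → closed; open now [(0,4) g=2 f=6, (0,5) g=1 f=6, (1,3) g=2 f=4, (2,5) g=1 f=4]
step 2: expand (1,3) (f=4, h=2) → closed; open now [(0,3) g=3 f=6, (0,4) g=2 f=6, (0,5) g=1 f=6, (1,2) g=3 f=6, (2,5) g=1 f=4]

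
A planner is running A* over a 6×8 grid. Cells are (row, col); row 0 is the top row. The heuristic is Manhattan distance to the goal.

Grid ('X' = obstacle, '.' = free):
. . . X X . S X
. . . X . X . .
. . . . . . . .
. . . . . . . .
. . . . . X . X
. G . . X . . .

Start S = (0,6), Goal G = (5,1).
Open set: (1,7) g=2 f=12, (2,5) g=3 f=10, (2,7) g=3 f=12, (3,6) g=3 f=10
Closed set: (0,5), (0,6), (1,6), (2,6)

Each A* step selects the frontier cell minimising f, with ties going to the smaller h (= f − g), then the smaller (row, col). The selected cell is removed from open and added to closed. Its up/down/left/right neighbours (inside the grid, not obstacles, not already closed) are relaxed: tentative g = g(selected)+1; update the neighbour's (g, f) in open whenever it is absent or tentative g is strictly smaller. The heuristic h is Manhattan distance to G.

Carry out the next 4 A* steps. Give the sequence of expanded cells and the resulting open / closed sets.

order=[(2,5) → (2,4) → (2,3) → (2,2)]; open=[(1,2) g=7 f=12, (1,4) g=5 f=12, (1,7) g=2 f=12, (2,1) g=7 f=10, (2,7) g=3 f=12, (3,2) g=7 f=10, (3,3) g=6 f=10, (3,4) g=5 f=10, (3,5) g=4 f=10, (3,6) g=3 f=10]; closed=[(0,5), (0,6), (1,6), (2,2), (2,3), (2,4), (2,5), (2,6)]

step 1: expand (2,5) (f=10, h=7) → closed; open now [(1,7) g=2 f=12, (2,4) g=4 f=10, (2,7) g=3 f=12, (3,5) g=4 f=10, (3,6) g=3 f=10]
step 2: expand (2,4) (f=10, h=6) → closed; open now [(1,4) g=5 f=12, (1,7) g=2 f=12, (2,3) g=5 f=10, (2,7) g=3 f=12, (3,4) g=5 f=10, (3,5) g=4 f=10, (3,6) g=3 f=10]
step 3: expand (2,3) (f=10, h=5) → closed; open now [(1,4) g=5 f=12, (1,7) g=2 f=12, (2,2) g=6 f=10, (2,7) g=3 f=12, (3,3) g=6 f=10, (3,4) g=5 f=10, (3,5) g=4 f=10, (3,6) g=3 f=10]
step 4: expand (2,2) (f=10, h=4) → closed; open now [(1,2) g=7 f=12, (1,4) g=5 f=12, (1,7) g=2 f=12, (2,1) g=7 f=10, (2,7) g=3 f=12, (3,2) g=7 f=10, (3,3) g=6 f=10, (3,4) g=5 f=10, (3,5) g=4 f=10, (3,6) g=3 f=10]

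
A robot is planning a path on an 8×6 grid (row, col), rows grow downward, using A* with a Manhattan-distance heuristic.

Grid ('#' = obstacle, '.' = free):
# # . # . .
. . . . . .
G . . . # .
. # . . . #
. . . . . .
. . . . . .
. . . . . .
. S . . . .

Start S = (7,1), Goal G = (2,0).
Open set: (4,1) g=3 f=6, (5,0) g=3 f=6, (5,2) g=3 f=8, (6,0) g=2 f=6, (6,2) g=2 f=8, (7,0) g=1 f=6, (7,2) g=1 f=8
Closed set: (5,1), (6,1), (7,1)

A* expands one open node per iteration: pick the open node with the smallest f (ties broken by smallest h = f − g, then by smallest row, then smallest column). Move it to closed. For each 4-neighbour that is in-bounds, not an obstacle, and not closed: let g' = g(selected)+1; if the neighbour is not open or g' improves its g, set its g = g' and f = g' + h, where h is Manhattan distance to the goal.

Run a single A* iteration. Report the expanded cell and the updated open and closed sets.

step 1: expand (4,1) (f=6, h=3) → closed; open now [(4,0) g=4 f=6, (4,2) g=4 f=8, (5,0) g=3 f=6, (5,2) g=3 f=8, (6,0) g=2 f=6, (6,2) g=2 f=8, (7,0) g=1 f=6, (7,2) g=1 f=8]

expanded=(4,1); open=[(4,0) g=4 f=6, (4,2) g=4 f=8, (5,0) g=3 f=6, (5,2) g=3 f=8, (6,0) g=2 f=6, (6,2) g=2 f=8, (7,0) g=1 f=6, (7,2) g=1 f=8]; closed=[(4,1), (5,1), (6,1), (7,1)]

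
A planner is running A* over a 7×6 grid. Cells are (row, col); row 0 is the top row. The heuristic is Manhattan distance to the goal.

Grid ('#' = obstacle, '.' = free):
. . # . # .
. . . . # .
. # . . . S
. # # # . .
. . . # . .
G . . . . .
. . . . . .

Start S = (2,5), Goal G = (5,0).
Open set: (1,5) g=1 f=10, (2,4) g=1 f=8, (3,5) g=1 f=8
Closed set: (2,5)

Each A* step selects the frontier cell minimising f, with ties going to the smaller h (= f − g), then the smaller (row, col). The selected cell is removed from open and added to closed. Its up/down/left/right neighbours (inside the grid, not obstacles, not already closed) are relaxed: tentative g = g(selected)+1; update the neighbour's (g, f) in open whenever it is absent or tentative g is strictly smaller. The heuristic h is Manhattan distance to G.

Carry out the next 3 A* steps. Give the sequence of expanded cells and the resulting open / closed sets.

order=[(2,4) → (2,3) → (2,2)]; open=[(1,2) g=4 f=10, (1,3) g=3 f=10, (1,5) g=1 f=10, (3,4) g=2 f=8, (3,5) g=1 f=8]; closed=[(2,2), (2,3), (2,4), (2,5)]

step 1: expand (2,4) (f=8, h=7) → closed; open now [(1,5) g=1 f=10, (2,3) g=2 f=8, (3,4) g=2 f=8, (3,5) g=1 f=8]
step 2: expand (2,3) (f=8, h=6) → closed; open now [(1,3) g=3 f=10, (1,5) g=1 f=10, (2,2) g=3 f=8, (3,4) g=2 f=8, (3,5) g=1 f=8]
step 3: expand (2,2) (f=8, h=5) → closed; open now [(1,2) g=4 f=10, (1,3) g=3 f=10, (1,5) g=1 f=10, (3,4) g=2 f=8, (3,5) g=1 f=8]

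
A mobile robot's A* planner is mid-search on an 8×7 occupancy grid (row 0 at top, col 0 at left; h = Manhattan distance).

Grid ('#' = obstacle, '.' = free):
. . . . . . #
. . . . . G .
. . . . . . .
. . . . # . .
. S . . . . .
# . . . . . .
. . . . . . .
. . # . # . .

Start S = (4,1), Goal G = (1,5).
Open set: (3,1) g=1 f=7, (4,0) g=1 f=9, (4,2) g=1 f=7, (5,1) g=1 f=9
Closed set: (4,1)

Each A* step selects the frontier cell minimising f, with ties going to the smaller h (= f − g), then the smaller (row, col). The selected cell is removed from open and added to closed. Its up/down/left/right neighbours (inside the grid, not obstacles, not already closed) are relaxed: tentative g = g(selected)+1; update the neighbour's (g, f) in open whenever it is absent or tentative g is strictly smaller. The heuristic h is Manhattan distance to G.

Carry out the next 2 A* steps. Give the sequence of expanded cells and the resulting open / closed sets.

order=[(3,1) → (2,1)]; open=[(1,1) g=3 f=7, (2,0) g=3 f=9, (2,2) g=3 f=7, (3,0) g=2 f=9, (3,2) g=2 f=7, (4,0) g=1 f=9, (4,2) g=1 f=7, (5,1) g=1 f=9]; closed=[(2,1), (3,1), (4,1)]

step 1: expand (3,1) (f=7, h=6) → closed; open now [(2,1) g=2 f=7, (3,0) g=2 f=9, (3,2) g=2 f=7, (4,0) g=1 f=9, (4,2) g=1 f=7, (5,1) g=1 f=9]
step 2: expand (2,1) (f=7, h=5) → closed; open now [(1,1) g=3 f=7, (2,0) g=3 f=9, (2,2) g=3 f=7, (3,0) g=2 f=9, (3,2) g=2 f=7, (4,0) g=1 f=9, (4,2) g=1 f=7, (5,1) g=1 f=9]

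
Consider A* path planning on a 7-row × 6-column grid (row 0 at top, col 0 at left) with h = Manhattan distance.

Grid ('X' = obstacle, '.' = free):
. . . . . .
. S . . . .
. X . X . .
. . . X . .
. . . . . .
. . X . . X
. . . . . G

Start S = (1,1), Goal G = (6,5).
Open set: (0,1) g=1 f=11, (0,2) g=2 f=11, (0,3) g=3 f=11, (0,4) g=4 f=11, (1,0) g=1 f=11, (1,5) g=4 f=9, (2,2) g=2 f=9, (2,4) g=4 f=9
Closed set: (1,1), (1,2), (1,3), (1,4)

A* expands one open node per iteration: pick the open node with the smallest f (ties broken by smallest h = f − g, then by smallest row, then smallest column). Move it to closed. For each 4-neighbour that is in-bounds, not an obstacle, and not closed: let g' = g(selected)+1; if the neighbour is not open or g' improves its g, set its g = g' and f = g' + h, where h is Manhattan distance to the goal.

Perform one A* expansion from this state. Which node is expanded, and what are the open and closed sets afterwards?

step 1: expand (1,5) (f=9, h=5) → closed; open now [(0,1) g=1 f=11, (0,2) g=2 f=11, (0,3) g=3 f=11, (0,4) g=4 f=11, (0,5) g=5 f=11, (1,0) g=1 f=11, (2,2) g=2 f=9, (2,4) g=4 f=9, (2,5) g=5 f=9]

expanded=(1,5); open=[(0,1) g=1 f=11, (0,2) g=2 f=11, (0,3) g=3 f=11, (0,4) g=4 f=11, (0,5) g=5 f=11, (1,0) g=1 f=11, (2,2) g=2 f=9, (2,4) g=4 f=9, (2,5) g=5 f=9]; closed=[(1,1), (1,2), (1,3), (1,4), (1,5)]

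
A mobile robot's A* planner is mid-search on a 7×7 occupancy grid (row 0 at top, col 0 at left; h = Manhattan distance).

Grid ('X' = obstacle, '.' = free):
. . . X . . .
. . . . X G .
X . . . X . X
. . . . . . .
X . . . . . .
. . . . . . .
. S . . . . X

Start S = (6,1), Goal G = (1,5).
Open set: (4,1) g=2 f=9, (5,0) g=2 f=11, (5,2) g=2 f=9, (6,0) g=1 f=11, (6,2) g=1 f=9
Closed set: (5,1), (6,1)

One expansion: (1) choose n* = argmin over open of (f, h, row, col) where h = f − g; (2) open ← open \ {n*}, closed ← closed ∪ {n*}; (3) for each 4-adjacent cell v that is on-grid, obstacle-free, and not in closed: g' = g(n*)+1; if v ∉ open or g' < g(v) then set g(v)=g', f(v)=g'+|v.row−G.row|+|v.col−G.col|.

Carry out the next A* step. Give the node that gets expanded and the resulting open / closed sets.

step 1: expand (4,1) (f=9, h=7) → closed; open now [(3,1) g=3 f=9, (4,2) g=3 f=9, (5,0) g=2 f=11, (5,2) g=2 f=9, (6,0) g=1 f=11, (6,2) g=1 f=9]

expanded=(4,1); open=[(3,1) g=3 f=9, (4,2) g=3 f=9, (5,0) g=2 f=11, (5,2) g=2 f=9, (6,0) g=1 f=11, (6,2) g=1 f=9]; closed=[(4,1), (5,1), (6,1)]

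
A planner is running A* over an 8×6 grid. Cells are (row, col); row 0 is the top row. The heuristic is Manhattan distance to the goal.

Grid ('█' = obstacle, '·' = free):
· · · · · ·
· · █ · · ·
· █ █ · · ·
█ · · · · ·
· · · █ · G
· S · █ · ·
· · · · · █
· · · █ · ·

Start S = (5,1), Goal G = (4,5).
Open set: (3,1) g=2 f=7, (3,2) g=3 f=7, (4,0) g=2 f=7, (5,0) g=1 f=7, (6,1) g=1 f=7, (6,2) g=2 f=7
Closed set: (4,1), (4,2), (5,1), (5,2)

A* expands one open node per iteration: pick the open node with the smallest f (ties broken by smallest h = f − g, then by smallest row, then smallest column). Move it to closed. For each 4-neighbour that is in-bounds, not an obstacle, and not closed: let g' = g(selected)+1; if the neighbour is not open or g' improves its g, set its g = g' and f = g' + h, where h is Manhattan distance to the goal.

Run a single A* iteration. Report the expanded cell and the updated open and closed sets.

step 1: expand (3,2) (f=7, h=4) → closed; open now [(3,1) g=2 f=7, (3,3) g=4 f=7, (4,0) g=2 f=7, (5,0) g=1 f=7, (6,1) g=1 f=7, (6,2) g=2 f=7]

expanded=(3,2); open=[(3,1) g=2 f=7, (3,3) g=4 f=7, (4,0) g=2 f=7, (5,0) g=1 f=7, (6,1) g=1 f=7, (6,2) g=2 f=7]; closed=[(3,2), (4,1), (4,2), (5,1), (5,2)]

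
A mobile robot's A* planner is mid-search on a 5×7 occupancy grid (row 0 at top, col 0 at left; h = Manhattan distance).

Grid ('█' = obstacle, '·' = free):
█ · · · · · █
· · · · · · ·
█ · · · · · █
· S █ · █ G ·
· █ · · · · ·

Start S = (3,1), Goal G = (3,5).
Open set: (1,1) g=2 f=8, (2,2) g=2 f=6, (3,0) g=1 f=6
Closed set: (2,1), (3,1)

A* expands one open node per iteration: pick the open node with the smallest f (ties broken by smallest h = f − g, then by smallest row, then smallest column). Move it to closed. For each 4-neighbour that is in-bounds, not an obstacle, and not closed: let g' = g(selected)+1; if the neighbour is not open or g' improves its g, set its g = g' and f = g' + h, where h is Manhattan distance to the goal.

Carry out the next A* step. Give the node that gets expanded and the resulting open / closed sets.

step 1: expand (2,2) (f=6, h=4) → closed; open now [(1,1) g=2 f=8, (1,2) g=3 f=8, (2,3) g=3 f=6, (3,0) g=1 f=6]

expanded=(2,2); open=[(1,1) g=2 f=8, (1,2) g=3 f=8, (2,3) g=3 f=6, (3,0) g=1 f=6]; closed=[(2,1), (2,2), (3,1)]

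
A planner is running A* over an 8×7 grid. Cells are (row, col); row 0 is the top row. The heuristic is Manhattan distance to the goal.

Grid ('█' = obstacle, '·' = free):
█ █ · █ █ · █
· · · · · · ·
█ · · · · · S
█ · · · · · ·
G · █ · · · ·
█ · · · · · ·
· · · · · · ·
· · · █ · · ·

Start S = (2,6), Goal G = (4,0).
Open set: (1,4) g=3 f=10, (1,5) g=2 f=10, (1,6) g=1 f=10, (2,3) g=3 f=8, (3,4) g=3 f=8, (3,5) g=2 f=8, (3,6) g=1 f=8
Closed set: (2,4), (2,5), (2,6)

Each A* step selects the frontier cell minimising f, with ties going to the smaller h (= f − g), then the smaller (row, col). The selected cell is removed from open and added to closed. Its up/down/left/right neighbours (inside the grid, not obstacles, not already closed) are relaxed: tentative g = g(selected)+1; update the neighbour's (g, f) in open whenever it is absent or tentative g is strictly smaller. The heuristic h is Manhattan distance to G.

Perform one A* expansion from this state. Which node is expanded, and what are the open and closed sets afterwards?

expanded=(2,3); open=[(1,3) g=4 f=10, (1,4) g=3 f=10, (1,5) g=2 f=10, (1,6) g=1 f=10, (2,2) g=4 f=8, (3,3) g=4 f=8, (3,4) g=3 f=8, (3,5) g=2 f=8, (3,6) g=1 f=8]; closed=[(2,3), (2,4), (2,5), (2,6)]

step 1: expand (2,3) (f=8, h=5) → closed; open now [(1,3) g=4 f=10, (1,4) g=3 f=10, (1,5) g=2 f=10, (1,6) g=1 f=10, (2,2) g=4 f=8, (3,3) g=4 f=8, (3,4) g=3 f=8, (3,5) g=2 f=8, (3,6) g=1 f=8]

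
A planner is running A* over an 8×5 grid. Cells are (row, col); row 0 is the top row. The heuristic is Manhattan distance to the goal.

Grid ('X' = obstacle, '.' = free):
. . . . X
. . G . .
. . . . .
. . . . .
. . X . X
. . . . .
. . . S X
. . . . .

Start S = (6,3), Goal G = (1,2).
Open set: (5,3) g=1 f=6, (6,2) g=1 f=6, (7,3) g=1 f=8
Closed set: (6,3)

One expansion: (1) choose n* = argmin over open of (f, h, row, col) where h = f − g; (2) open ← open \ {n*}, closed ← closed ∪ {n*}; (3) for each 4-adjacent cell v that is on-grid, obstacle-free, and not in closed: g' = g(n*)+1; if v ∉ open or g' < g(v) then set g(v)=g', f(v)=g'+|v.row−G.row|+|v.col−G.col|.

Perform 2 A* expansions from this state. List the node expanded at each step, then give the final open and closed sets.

order=[(5,3) → (4,3)]; open=[(3,3) g=3 f=6, (5,2) g=2 f=6, (5,4) g=2 f=8, (6,2) g=1 f=6, (7,3) g=1 f=8]; closed=[(4,3), (5,3), (6,3)]

step 1: expand (5,3) (f=6, h=5) → closed; open now [(4,3) g=2 f=6, (5,2) g=2 f=6, (5,4) g=2 f=8, (6,2) g=1 f=6, (7,3) g=1 f=8]
step 2: expand (4,3) (f=6, h=4) → closed; open now [(3,3) g=3 f=6, (5,2) g=2 f=6, (5,4) g=2 f=8, (6,2) g=1 f=6, (7,3) g=1 f=8]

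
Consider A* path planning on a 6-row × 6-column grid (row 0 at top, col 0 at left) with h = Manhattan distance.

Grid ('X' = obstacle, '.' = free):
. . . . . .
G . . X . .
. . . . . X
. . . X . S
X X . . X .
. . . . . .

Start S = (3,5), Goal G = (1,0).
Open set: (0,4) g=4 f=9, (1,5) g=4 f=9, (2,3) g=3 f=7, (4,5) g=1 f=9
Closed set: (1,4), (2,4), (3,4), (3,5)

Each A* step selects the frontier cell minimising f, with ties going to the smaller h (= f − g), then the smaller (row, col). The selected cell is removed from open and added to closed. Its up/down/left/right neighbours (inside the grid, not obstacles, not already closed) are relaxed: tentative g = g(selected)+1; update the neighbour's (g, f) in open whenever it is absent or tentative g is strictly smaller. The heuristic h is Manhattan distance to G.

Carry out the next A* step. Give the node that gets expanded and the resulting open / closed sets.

expanded=(2,3); open=[(0,4) g=4 f=9, (1,5) g=4 f=9, (2,2) g=4 f=7, (4,5) g=1 f=9]; closed=[(1,4), (2,3), (2,4), (3,4), (3,5)]

step 1: expand (2,3) (f=7, h=4) → closed; open now [(0,4) g=4 f=9, (1,5) g=4 f=9, (2,2) g=4 f=7, (4,5) g=1 f=9]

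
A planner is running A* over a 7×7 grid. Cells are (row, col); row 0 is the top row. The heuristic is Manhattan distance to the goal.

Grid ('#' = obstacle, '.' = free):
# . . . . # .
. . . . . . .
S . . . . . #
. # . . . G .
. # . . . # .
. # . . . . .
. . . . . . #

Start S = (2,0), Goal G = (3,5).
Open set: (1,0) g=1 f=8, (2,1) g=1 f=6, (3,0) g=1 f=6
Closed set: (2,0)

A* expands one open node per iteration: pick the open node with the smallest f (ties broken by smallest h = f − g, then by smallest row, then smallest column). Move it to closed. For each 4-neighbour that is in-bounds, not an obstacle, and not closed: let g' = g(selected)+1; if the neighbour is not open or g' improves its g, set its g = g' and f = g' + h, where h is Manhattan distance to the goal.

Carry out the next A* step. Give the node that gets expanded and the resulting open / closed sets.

expanded=(2,1); open=[(1,0) g=1 f=8, (1,1) g=2 f=8, (2,2) g=2 f=6, (3,0) g=1 f=6]; closed=[(2,0), (2,1)]

step 1: expand (2,1) (f=6, h=5) → closed; open now [(1,0) g=1 f=8, (1,1) g=2 f=8, (2,2) g=2 f=6, (3,0) g=1 f=6]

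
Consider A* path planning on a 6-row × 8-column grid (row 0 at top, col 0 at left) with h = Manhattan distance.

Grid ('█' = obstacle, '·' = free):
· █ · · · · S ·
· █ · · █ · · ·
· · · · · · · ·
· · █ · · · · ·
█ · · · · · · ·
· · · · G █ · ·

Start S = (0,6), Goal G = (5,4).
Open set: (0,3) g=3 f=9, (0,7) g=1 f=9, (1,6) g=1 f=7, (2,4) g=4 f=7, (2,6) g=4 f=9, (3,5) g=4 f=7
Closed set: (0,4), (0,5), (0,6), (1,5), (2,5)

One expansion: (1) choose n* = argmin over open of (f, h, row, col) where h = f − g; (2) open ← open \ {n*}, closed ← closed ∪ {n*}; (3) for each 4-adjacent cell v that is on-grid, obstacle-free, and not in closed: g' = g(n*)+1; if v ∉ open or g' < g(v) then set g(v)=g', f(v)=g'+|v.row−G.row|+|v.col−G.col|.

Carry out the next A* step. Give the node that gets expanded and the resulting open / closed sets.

step 1: expand (2,4) (f=7, h=3) → closed; open now [(0,3) g=3 f=9, (0,7) g=1 f=9, (1,6) g=1 f=7, (2,3) g=5 f=9, (2,6) g=4 f=9, (3,4) g=5 f=7, (3,5) g=4 f=7]

expanded=(2,4); open=[(0,3) g=3 f=9, (0,7) g=1 f=9, (1,6) g=1 f=7, (2,3) g=5 f=9, (2,6) g=4 f=9, (3,4) g=5 f=7, (3,5) g=4 f=7]; closed=[(0,4), (0,5), (0,6), (1,5), (2,4), (2,5)]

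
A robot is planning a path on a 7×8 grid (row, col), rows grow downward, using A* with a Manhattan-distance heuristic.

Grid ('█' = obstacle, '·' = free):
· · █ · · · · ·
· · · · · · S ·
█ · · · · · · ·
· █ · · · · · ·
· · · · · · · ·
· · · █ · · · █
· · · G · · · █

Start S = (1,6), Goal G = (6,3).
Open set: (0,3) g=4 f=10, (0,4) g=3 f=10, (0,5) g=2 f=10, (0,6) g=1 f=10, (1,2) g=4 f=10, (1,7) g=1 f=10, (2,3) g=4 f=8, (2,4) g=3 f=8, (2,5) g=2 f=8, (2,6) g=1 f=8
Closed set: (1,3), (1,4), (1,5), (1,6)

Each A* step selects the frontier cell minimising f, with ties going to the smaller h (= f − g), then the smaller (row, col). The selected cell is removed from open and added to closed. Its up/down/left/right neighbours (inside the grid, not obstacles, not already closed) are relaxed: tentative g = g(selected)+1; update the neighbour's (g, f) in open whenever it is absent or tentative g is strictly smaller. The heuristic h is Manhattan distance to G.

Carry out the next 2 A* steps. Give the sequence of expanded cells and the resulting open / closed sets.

order=[(2,3) → (3,3)]; open=[(0,3) g=4 f=10, (0,4) g=3 f=10, (0,5) g=2 f=10, (0,6) g=1 f=10, (1,2) g=4 f=10, (1,7) g=1 f=10, (2,2) g=5 f=10, (2,4) g=3 f=8, (2,5) g=2 f=8, (2,6) g=1 f=8, (3,2) g=6 f=10, (3,4) g=6 f=10, (4,3) g=6 f=8]; closed=[(1,3), (1,4), (1,5), (1,6), (2,3), (3,3)]

step 1: expand (2,3) (f=8, h=4) → closed; open now [(0,3) g=4 f=10, (0,4) g=3 f=10, (0,5) g=2 f=10, (0,6) g=1 f=10, (1,2) g=4 f=10, (1,7) g=1 f=10, (2,2) g=5 f=10, (2,4) g=3 f=8, (2,5) g=2 f=8, (2,6) g=1 f=8, (3,3) g=5 f=8]
step 2: expand (3,3) (f=8, h=3) → closed; open now [(0,3) g=4 f=10, (0,4) g=3 f=10, (0,5) g=2 f=10, (0,6) g=1 f=10, (1,2) g=4 f=10, (1,7) g=1 f=10, (2,2) g=5 f=10, (2,4) g=3 f=8, (2,5) g=2 f=8, (2,6) g=1 f=8, (3,2) g=6 f=10, (3,4) g=6 f=10, (4,3) g=6 f=8]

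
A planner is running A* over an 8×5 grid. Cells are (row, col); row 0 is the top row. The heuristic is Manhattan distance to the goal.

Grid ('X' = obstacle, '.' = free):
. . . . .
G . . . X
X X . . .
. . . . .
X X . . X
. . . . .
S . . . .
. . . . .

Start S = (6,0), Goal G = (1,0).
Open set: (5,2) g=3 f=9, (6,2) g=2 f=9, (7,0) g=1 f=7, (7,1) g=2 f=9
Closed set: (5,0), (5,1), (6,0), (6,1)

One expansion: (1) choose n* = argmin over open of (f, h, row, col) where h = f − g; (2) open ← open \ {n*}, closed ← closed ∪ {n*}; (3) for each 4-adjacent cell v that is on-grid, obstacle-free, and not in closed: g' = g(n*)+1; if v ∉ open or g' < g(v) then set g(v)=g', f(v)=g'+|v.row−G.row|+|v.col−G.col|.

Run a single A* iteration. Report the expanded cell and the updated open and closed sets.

expanded=(7,0); open=[(5,2) g=3 f=9, (6,2) g=2 f=9, (7,1) g=2 f=9]; closed=[(5,0), (5,1), (6,0), (6,1), (7,0)]

step 1: expand (7,0) (f=7, h=6) → closed; open now [(5,2) g=3 f=9, (6,2) g=2 f=9, (7,1) g=2 f=9]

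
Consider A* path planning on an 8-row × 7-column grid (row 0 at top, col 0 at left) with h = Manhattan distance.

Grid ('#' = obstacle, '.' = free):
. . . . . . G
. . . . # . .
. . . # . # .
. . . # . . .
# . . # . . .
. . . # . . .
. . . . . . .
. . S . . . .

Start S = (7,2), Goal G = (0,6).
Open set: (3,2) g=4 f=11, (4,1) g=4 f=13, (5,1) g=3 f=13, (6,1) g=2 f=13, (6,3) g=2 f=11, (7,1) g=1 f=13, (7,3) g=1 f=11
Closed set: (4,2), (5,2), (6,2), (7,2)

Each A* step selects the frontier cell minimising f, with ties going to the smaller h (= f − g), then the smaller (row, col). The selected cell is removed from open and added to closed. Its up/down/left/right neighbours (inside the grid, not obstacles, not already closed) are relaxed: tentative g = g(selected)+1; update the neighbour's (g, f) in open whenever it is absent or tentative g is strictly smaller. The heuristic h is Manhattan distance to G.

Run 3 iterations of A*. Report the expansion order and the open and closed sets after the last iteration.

step 1: expand (3,2) (f=11, h=7) → closed; open now [(2,2) g=5 f=11, (3,1) g=5 f=13, (4,1) g=4 f=13, (5,1) g=3 f=13, (6,1) g=2 f=13, (6,3) g=2 f=11, (7,1) g=1 f=13, (7,3) g=1 f=11]
step 2: expand (2,2) (f=11, h=6) → closed; open now [(1,2) g=6 f=11, (2,1) g=6 f=13, (3,1) g=5 f=13, (4,1) g=4 f=13, (5,1) g=3 f=13, (6,1) g=2 f=13, (6,3) g=2 f=11, (7,1) g=1 f=13, (7,3) g=1 f=11]
step 3: expand (1,2) (f=11, h=5) → closed; open now [(0,2) g=7 f=11, (1,1) g=7 f=13, (1,3) g=7 f=11, (2,1) g=6 f=13, (3,1) g=5 f=13, (4,1) g=4 f=13, (5,1) g=3 f=13, (6,1) g=2 f=13, (6,3) g=2 f=11, (7,1) g=1 f=13, (7,3) g=1 f=11]

order=[(3,2) → (2,2) → (1,2)]; open=[(0,2) g=7 f=11, (1,1) g=7 f=13, (1,3) g=7 f=11, (2,1) g=6 f=13, (3,1) g=5 f=13, (4,1) g=4 f=13, (5,1) g=3 f=13, (6,1) g=2 f=13, (6,3) g=2 f=11, (7,1) g=1 f=13, (7,3) g=1 f=11]; closed=[(1,2), (2,2), (3,2), (4,2), (5,2), (6,2), (7,2)]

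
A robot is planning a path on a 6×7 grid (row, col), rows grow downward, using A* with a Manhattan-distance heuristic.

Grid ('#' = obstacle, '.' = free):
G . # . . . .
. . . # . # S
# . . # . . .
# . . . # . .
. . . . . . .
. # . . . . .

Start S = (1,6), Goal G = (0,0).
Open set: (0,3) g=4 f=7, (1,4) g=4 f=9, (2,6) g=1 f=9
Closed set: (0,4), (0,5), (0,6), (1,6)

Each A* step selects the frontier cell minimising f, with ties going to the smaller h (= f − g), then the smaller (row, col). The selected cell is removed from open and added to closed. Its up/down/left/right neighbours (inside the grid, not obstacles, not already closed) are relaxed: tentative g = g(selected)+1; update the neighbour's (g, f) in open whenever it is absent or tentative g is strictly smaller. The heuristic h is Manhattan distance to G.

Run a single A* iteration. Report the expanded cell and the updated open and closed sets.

step 1: expand (0,3) (f=7, h=3) → closed; open now [(1,4) g=4 f=9, (2,6) g=1 f=9]

expanded=(0,3); open=[(1,4) g=4 f=9, (2,6) g=1 f=9]; closed=[(0,3), (0,4), (0,5), (0,6), (1,6)]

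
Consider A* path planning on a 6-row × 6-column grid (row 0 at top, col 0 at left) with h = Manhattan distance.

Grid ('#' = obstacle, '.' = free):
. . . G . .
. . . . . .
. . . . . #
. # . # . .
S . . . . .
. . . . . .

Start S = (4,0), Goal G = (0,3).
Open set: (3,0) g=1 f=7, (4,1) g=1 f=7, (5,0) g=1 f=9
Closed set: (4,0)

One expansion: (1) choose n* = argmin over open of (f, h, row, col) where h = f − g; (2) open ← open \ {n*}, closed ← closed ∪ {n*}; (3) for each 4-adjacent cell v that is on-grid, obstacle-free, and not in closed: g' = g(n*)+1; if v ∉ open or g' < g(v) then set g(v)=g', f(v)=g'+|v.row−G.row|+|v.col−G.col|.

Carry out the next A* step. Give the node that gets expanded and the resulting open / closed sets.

step 1: expand (3,0) (f=7, h=6) → closed; open now [(2,0) g=2 f=7, (4,1) g=1 f=7, (5,0) g=1 f=9]

expanded=(3,0); open=[(2,0) g=2 f=7, (4,1) g=1 f=7, (5,0) g=1 f=9]; closed=[(3,0), (4,0)]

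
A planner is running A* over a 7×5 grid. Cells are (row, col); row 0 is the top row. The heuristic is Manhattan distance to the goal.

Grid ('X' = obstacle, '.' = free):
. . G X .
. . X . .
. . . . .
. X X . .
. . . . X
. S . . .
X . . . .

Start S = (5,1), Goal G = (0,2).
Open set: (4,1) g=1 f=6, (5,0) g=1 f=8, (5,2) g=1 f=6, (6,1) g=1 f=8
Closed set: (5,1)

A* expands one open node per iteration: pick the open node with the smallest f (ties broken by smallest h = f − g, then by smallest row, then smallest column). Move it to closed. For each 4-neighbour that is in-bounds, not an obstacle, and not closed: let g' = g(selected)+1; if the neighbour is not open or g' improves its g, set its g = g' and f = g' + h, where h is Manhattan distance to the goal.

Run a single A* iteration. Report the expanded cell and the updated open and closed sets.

step 1: expand (4,1) (f=6, h=5) → closed; open now [(4,0) g=2 f=8, (4,2) g=2 f=6, (5,0) g=1 f=8, (5,2) g=1 f=6, (6,1) g=1 f=8]

expanded=(4,1); open=[(4,0) g=2 f=8, (4,2) g=2 f=6, (5,0) g=1 f=8, (5,2) g=1 f=6, (6,1) g=1 f=8]; closed=[(4,1), (5,1)]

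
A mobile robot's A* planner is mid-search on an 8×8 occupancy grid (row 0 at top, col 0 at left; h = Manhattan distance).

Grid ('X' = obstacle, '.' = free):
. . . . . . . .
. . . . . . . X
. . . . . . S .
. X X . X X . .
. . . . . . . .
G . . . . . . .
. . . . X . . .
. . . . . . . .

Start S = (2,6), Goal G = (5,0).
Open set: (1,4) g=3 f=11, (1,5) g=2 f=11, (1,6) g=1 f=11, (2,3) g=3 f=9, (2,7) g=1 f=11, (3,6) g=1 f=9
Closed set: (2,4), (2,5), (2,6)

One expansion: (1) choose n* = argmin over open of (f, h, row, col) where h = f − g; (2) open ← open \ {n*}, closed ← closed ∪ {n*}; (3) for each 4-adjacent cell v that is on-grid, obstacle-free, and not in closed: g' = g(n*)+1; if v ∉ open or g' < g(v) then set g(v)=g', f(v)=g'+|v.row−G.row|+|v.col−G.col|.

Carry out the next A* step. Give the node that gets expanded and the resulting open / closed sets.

step 1: expand (2,3) (f=9, h=6) → closed; open now [(1,3) g=4 f=11, (1,4) g=3 f=11, (1,5) g=2 f=11, (1,6) g=1 f=11, (2,2) g=4 f=9, (2,7) g=1 f=11, (3,3) g=4 f=9, (3,6) g=1 f=9]

expanded=(2,3); open=[(1,3) g=4 f=11, (1,4) g=3 f=11, (1,5) g=2 f=11, (1,6) g=1 f=11, (2,2) g=4 f=9, (2,7) g=1 f=11, (3,3) g=4 f=9, (3,6) g=1 f=9]; closed=[(2,3), (2,4), (2,5), (2,6)]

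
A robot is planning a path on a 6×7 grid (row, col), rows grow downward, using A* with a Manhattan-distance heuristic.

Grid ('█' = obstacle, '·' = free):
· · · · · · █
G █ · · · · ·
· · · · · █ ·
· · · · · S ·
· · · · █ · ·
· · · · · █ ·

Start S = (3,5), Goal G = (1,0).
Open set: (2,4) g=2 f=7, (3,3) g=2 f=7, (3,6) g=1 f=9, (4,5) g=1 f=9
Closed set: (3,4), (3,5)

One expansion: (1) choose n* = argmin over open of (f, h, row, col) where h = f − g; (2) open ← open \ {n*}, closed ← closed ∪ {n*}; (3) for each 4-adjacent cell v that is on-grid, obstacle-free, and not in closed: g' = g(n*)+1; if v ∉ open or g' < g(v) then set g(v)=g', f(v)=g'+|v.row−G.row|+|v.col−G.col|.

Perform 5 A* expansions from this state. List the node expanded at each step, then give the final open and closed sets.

order=[(2,4) → (1,4) → (1,3) → (1,2) → (2,3)]; open=[(0,2) g=6 f=9, (0,3) g=5 f=9, (0,4) g=4 f=9, (1,5) g=4 f=9, (2,2) g=4 f=7, (3,3) g=2 f=7, (3,6) g=1 f=9, (4,5) g=1 f=9]; closed=[(1,2), (1,3), (1,4), (2,3), (2,4), (3,4), (3,5)]

step 1: expand (2,4) (f=7, h=5) → closed; open now [(1,4) g=3 f=7, (2,3) g=3 f=7, (3,3) g=2 f=7, (3,6) g=1 f=9, (4,5) g=1 f=9]
step 2: expand (1,4) (f=7, h=4) → closed; open now [(0,4) g=4 f=9, (1,3) g=4 f=7, (1,5) g=4 f=9, (2,3) g=3 f=7, (3,3) g=2 f=7, (3,6) g=1 f=9, (4,5) g=1 f=9]
step 3: expand (1,3) (f=7, h=3) → closed; open now [(0,3) g=5 f=9, (0,4) g=4 f=9, (1,2) g=5 f=7, (1,5) g=4 f=9, (2,3) g=3 f=7, (3,3) g=2 f=7, (3,6) g=1 f=9, (4,5) g=1 f=9]
step 4: expand (1,2) (f=7, h=2) → closed; open now [(0,2) g=6 f=9, (0,3) g=5 f=9, (0,4) g=4 f=9, (1,5) g=4 f=9, (2,2) g=6 f=9, (2,3) g=3 f=7, (3,3) g=2 f=7, (3,6) g=1 f=9, (4,5) g=1 f=9]
step 5: expand (2,3) (f=7, h=4) → closed; open now [(0,2) g=6 f=9, (0,3) g=5 f=9, (0,4) g=4 f=9, (1,5) g=4 f=9, (2,2) g=4 f=7, (3,3) g=2 f=7, (3,6) g=1 f=9, (4,5) g=1 f=9]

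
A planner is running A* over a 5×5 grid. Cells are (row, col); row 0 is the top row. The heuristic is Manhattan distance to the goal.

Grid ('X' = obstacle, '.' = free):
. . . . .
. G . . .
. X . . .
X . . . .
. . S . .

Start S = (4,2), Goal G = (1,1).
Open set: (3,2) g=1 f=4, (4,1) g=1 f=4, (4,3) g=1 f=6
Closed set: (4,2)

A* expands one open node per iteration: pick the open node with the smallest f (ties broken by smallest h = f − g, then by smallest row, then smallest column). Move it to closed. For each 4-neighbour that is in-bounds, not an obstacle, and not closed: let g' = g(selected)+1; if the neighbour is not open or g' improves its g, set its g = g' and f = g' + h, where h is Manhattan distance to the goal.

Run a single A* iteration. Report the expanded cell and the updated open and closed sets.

step 1: expand (3,2) (f=4, h=3) → closed; open now [(2,2) g=2 f=4, (3,1) g=2 f=4, (3,3) g=2 f=6, (4,1) g=1 f=4, (4,3) g=1 f=6]

expanded=(3,2); open=[(2,2) g=2 f=4, (3,1) g=2 f=4, (3,3) g=2 f=6, (4,1) g=1 f=4, (4,3) g=1 f=6]; closed=[(3,2), (4,2)]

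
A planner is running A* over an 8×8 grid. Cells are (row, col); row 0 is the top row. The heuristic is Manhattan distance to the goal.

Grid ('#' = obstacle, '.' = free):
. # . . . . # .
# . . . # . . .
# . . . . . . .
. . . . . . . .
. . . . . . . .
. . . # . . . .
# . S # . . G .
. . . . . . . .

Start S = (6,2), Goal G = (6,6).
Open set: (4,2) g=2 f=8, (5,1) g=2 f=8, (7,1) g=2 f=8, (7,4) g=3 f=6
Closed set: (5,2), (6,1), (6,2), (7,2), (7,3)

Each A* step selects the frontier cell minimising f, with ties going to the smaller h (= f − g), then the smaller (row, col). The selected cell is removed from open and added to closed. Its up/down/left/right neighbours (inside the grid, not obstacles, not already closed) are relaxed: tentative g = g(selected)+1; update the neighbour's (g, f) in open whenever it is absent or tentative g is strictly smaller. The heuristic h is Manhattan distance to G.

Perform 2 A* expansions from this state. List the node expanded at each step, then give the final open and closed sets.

step 1: expand (7,4) (f=6, h=3) → closed; open now [(4,2) g=2 f=8, (5,1) g=2 f=8, (6,4) g=4 f=6, (7,1) g=2 f=8, (7,5) g=4 f=6]
step 2: expand (6,4) (f=6, h=2) → closed; open now [(4,2) g=2 f=8, (5,1) g=2 f=8, (5,4) g=5 f=8, (6,5) g=5 f=6, (7,1) g=2 f=8, (7,5) g=4 f=6]

order=[(7,4) → (6,4)]; open=[(4,2) g=2 f=8, (5,1) g=2 f=8, (5,4) g=5 f=8, (6,5) g=5 f=6, (7,1) g=2 f=8, (7,5) g=4 f=6]; closed=[(5,2), (6,1), (6,2), (6,4), (7,2), (7,3), (7,4)]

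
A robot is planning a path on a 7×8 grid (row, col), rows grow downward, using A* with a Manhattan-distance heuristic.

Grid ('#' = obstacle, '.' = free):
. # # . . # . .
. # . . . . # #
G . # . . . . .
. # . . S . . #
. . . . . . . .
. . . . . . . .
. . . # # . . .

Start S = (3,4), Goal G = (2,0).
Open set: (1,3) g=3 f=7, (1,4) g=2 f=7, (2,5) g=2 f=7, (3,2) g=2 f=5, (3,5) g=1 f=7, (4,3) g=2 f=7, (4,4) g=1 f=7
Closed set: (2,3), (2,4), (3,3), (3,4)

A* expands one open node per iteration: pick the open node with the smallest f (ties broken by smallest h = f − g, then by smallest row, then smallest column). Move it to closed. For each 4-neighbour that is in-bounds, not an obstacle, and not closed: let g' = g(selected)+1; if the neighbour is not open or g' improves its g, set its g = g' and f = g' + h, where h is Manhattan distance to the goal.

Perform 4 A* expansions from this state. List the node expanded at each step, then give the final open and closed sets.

step 1: expand (3,2) (f=5, h=3) → closed; open now [(1,3) g=3 f=7, (1,4) g=2 f=7, (2,5) g=2 f=7, (3,5) g=1 f=7, (4,2) g=3 f=7, (4,3) g=2 f=7, (4,4) g=1 f=7]
step 2: expand (1,3) (f=7, h=4) → closed; open now [(0,3) g=4 f=9, (1,2) g=4 f=7, (1,4) g=2 f=7, (2,5) g=2 f=7, (3,5) g=1 f=7, (4,2) g=3 f=7, (4,3) g=2 f=7, (4,4) g=1 f=7]
step 3: expand (1,2) (f=7, h=3) → closed; open now [(0,3) g=4 f=9, (1,4) g=2 f=7, (2,5) g=2 f=7, (3,5) g=1 f=7, (4,2) g=3 f=7, (4,3) g=2 f=7, (4,4) g=1 f=7]
step 4: expand (4,2) (f=7, h=4) → closed; open now [(0,3) g=4 f=9, (1,4) g=2 f=7, (2,5) g=2 f=7, (3,5) g=1 f=7, (4,1) g=4 f=7, (4,3) g=2 f=7, (4,4) g=1 f=7, (5,2) g=4 f=9]

order=[(3,2) → (1,3) → (1,2) → (4,2)]; open=[(0,3) g=4 f=9, (1,4) g=2 f=7, (2,5) g=2 f=7, (3,5) g=1 f=7, (4,1) g=4 f=7, (4,3) g=2 f=7, (4,4) g=1 f=7, (5,2) g=4 f=9]; closed=[(1,2), (1,3), (2,3), (2,4), (3,2), (3,3), (3,4), (4,2)]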